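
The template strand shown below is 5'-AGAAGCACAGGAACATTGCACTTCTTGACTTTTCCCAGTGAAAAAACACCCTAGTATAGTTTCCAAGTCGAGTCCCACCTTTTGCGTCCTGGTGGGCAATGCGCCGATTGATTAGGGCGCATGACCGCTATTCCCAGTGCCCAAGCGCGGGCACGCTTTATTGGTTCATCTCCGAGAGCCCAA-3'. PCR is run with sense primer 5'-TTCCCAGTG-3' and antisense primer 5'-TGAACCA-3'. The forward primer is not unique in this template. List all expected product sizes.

137 bp, 38 bp

The forward primer TTCCCAGTG matches the top strand at positions 32–40, 131–139.
The reverse primer's reverse complement is TGGTTCA, matching at positions 162–168.
Each forward site pairs with the reverse site to give a product ending at position 168: sizes 137, 38 bp.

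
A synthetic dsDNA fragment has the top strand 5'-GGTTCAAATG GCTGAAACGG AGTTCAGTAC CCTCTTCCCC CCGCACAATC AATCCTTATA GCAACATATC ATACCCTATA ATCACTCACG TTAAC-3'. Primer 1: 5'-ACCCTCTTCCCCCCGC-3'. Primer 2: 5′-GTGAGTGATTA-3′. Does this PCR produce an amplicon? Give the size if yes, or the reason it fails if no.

Yes — a 61 bp product.

Primer 1 (ACCCTCTTCCCCCCGC) matches the top strand at positions 29–44; it acts as a forward primer.
Primer 2's reverse complement is TAATCACTCAC, matching the top strand at positions 79–89; it acts as a reverse primer.
The 3' ends face each other across positions 29–89, giving a 61 bp product.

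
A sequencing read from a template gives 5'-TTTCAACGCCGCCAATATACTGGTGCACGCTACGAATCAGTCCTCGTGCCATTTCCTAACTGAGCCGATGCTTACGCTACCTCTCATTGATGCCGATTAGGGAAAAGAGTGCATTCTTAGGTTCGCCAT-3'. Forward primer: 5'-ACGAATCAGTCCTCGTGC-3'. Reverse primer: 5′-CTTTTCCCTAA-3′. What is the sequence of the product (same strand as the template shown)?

Forward primer ACGAATCAGTCCTCGTGC is found on the top strand at positions 32–49.
Taking the reverse complement of CTTTTCCCTAA gives TTAGGGAAAAG, found at positions 97–107 on the template; the primer anneals here to the top strand with its 3' end pointing upstream.
The product is the template from position 32 through 107 (76 bp).

5'-ACGAATCAGTCCTCGTGCCATTTCCTAACTGAGCCGATGCTTACGCTACCTCTCATTGATGCCGATTAGGGAAAAG-3'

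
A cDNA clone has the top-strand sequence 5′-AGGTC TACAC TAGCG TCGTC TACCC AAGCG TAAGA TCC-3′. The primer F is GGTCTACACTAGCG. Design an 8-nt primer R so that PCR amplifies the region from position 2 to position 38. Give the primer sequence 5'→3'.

The product's 3' end on the top strand is position 38.
The reverse primer anneals to the top strand over positions 31–38, i.e. to TAAGATCC.
Its sequence written 5'→3' is the reverse complement: GGATCTTA.

5'-GGATCTTA-3'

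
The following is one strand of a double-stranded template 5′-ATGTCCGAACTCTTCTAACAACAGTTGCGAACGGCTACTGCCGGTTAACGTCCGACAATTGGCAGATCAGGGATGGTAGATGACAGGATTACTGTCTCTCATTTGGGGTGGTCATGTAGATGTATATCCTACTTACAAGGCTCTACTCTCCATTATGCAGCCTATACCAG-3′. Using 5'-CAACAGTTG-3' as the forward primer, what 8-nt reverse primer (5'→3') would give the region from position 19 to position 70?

5'-CTGATCTG-3'

The product's 3' end on the top strand is position 70.
The reverse primer anneals to the top strand over positions 63–70, i.e. to CAGATCAG.
Its sequence written 5'→3' is the reverse complement: CTGATCTG.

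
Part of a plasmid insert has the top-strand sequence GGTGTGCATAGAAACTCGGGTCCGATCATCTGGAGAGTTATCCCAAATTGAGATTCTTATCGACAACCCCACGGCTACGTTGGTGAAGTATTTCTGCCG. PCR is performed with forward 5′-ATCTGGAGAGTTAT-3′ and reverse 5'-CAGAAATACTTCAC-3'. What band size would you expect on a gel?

69 bp

Forward primer ATCTGGAGAGTTAT is found on the top strand at positions 28–41.
The reverse primer's reverse complement is GTGAAGTATTTCTG, which matches the template at positions 83–96.
The product runs from position 28 to position 96, so its length is 96 − 28 + 1 = 69 bp.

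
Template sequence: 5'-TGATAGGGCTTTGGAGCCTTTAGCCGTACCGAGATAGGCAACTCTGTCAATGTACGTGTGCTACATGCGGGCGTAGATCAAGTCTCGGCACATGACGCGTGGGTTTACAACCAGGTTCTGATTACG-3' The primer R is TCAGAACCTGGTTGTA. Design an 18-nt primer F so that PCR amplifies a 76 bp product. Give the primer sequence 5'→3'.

The reverse primer's reverse complement TACAACCAGGTTCTGA matches the template at positions 106–121, so the product ends at position 121.
A 76 bp product then starts at position 121 − 76 + 1 = 46.
The forward primer is identical to the top strand there: GTCAATGTACGTGTGCTA.

5'-GTCAATGTACGTGTGCTA-3'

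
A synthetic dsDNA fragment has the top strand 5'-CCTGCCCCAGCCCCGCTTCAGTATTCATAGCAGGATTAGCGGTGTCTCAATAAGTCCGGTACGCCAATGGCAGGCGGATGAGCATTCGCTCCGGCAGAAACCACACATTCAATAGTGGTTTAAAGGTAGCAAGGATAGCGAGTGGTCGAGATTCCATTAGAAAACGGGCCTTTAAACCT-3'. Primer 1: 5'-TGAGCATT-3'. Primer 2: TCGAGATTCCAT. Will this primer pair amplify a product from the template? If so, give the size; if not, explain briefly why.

No product — both primers anneal to the same strand and extend in the same direction.

Primer 1 (TGAGCATT) matches the top strand at positions 79–86 (3' end points downstream).
Primer 2 (TCGAGATTCCAT) also matches the top strand directly, at positions 146–157 — its reverse complement ATGGAATCTCGA is not present.
Both primers anneal to the bottom strand with 3' ends pointing the same way, so neither can prime synthesis back toward the other.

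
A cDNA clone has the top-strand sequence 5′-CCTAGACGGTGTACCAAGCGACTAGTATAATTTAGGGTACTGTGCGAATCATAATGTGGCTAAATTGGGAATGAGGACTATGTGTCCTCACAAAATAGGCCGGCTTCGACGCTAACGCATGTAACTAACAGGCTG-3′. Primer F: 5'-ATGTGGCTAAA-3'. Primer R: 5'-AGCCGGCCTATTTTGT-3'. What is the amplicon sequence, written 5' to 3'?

Scanning the template, ATGTGGCTAAA occurs at positions 54–64; this primer anneals to the bottom strand there with its 3' end pointing downstream.
Reverse complement of the reverse primer: ACAAAATAGGCCGGCT. This occurs on the top strand at positions 90–105.
The product is the template from position 54 through 105 (52 bp).

5'-ATGTGGCTAAATTGGGAATGAGGACTATGTGTCCTCACAAAATAGGCCGGCT-3'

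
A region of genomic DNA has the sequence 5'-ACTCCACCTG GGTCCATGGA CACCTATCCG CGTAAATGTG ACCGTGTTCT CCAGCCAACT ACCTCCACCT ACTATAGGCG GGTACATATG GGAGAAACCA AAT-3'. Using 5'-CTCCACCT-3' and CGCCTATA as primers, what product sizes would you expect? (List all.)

79 bp, 18 bp

The forward primer CTCCACCT matches the top strand at positions 2–9, 63–70.
The reverse primer's reverse complement is TATAGGCG, matching at positions 73–80.
Each forward site pairs with the reverse site to give a product ending at position 80: sizes 79, 18 bp.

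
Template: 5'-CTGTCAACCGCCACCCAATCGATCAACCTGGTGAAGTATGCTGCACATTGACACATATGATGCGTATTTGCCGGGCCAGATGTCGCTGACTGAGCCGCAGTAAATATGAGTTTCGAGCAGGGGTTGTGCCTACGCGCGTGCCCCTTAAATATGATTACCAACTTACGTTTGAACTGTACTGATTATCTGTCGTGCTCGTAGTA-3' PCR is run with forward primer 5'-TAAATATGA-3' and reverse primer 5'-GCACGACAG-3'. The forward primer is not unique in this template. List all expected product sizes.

The forward primer TAAATATGA matches the top strand at positions 101–109, 146–154.
The reverse primer's reverse complement is CTGTCGTGC, matching at positions 187–195.
Each forward site pairs with the reverse site to give a product ending at position 195: sizes 95, 50 bp.

95 bp, 50 bp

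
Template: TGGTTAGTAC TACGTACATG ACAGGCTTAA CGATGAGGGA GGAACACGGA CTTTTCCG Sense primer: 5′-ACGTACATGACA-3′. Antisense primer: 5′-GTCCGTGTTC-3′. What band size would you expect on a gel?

40 bp

Scanning the template, ACGTACATGACA occurs at positions 12–23; this primer anneals to the bottom strand there with its 3' end pointing downstream.
Reverse complement of the reverse primer: GAACACGGAC. This occurs on the top strand at positions 42–51.
The product runs from position 12 to position 51, so its length is 51 − 12 + 1 = 40 bp.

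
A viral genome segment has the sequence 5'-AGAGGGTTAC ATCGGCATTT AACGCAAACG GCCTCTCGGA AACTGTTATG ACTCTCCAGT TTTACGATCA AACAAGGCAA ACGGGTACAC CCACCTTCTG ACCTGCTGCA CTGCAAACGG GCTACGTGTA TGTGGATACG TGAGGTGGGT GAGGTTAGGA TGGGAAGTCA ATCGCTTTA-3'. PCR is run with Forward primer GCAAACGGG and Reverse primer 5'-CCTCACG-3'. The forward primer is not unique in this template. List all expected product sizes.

The forward primer GCAAACGGG matches the top strand at positions 77–85, 113–121.
The reverse primer's reverse complement is CGTGAGG, matching at positions 139–145.
Each forward site pairs with the reverse site to give a product ending at position 145: sizes 69, 33 bp.

69 bp, 33 bp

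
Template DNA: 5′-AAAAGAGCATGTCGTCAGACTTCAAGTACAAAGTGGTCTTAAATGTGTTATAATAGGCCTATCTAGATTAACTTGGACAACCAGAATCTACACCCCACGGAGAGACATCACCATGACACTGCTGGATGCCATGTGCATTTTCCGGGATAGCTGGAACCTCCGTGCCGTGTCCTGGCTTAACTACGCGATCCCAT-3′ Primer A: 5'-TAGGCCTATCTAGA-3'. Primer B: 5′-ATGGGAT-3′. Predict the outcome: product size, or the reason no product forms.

Primer A (TAGGCCTATCTAGA) matches the top strand at positions 54–67; it acts as a forward primer.
Primer B's reverse complement is ATCCCAT, matching the top strand at positions 188–194; it acts as a reverse primer.
The 3' ends face each other across positions 54–194, giving a 141 bp product.

Yes — a 141 bp product.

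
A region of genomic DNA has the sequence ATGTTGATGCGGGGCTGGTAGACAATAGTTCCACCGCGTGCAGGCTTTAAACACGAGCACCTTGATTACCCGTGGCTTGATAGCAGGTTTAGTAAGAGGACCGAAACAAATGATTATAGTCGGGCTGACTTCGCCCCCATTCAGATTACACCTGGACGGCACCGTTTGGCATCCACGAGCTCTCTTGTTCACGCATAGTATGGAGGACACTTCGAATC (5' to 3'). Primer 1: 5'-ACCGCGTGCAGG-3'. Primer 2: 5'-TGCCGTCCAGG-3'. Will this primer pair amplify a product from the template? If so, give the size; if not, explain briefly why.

Yes — a 129 bp product.

Primer 1 (ACCGCGTGCAGG) matches the top strand at positions 33–44; it acts as a forward primer.
Primer 2's reverse complement is CCTGGACGGCA, matching the top strand at positions 151–161; it acts as a reverse primer.
The 3' ends face each other across positions 33–161, giving a 129 bp product.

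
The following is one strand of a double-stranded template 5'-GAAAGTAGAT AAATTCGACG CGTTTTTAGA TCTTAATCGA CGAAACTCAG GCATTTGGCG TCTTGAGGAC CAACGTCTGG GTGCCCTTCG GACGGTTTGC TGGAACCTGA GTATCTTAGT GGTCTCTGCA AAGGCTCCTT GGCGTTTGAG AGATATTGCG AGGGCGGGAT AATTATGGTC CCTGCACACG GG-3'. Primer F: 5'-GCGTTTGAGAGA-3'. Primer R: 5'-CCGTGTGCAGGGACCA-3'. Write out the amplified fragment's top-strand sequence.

5'-GCGTTTGAGAGATATTGCGAGGGCGGGATAATTATGGTCCCTGCACACGG-3'

Forward primer GCGTTTGAGAGA is found on the top strand at positions 142–153.
Taking the reverse complement of CCGTGTGCAGGGACCA gives TGGTCCCTGCACACGG, found at positions 176–191 on the template; the primer anneals here to the top strand with its 3' end pointing upstream.
The product is the template from position 142 through 191 (50 bp).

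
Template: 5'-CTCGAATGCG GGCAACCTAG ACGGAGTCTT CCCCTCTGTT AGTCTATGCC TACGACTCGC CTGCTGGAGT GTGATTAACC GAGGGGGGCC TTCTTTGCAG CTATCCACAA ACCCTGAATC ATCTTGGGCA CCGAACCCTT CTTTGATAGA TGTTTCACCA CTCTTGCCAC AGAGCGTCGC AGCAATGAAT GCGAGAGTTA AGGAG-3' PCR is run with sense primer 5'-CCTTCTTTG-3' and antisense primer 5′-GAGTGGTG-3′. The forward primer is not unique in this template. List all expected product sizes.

75 bp, 27 bp

The forward primer CCTTCTTTG matches the top strand at positions 89–97, 137–145.
The reverse primer's reverse complement is CACCACTC, matching at positions 156–163.
Each forward site pairs with the reverse site to give a product ending at position 163: sizes 75, 27 bp.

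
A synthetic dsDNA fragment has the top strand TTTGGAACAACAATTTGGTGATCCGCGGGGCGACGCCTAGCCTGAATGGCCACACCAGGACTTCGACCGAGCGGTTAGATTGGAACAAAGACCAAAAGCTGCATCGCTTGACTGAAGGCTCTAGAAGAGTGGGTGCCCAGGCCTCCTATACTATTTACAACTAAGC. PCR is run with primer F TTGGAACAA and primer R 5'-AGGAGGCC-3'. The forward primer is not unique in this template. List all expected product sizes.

146 bp, 68 bp

The forward primer TTGGAACAA matches the top strand at positions 2–10, 80–88.
The reverse primer's reverse complement is GGCCTCCT, matching at positions 140–147.
Each forward site pairs with the reverse site to give a product ending at position 147: sizes 146, 68 bp.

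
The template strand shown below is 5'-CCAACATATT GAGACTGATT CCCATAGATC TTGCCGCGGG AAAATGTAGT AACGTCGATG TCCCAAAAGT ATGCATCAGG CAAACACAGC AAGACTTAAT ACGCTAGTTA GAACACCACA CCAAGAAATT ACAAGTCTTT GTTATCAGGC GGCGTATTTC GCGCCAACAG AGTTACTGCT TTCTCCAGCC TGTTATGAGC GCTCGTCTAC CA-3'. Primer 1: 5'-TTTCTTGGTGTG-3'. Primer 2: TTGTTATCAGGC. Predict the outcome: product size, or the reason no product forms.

Primer 1 (TTTCTTGGTGTG) has reverse complement CACACCAAGAAA, which matches the top strand at positions 117–128; primer 1 anneals to the top strand there with its 3' end pointing upstream toward position 117.
Primer 2 (TTGTTATCAGGC) matches the top strand directly at positions 139–150; it anneals to the bottom strand with its 3' end pointing downstream toward position 150.
The 3' ends diverge (primer 1 extends toward position 1, primer 2 toward position 212), so the primers never converge on a shared product.

No product — the primers' 3' ends point away from each other.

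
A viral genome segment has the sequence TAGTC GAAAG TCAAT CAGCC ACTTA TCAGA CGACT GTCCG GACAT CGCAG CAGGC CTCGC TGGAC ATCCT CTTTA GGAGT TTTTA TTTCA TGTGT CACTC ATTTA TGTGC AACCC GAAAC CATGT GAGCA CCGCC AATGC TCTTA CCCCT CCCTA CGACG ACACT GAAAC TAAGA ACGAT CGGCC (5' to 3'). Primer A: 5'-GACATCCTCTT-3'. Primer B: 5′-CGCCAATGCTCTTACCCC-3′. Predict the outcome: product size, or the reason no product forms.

Primer A (GACATCCTCTT) matches the top strand at positions 63–73 (3' end points downstream).
Primer B (CGCCAATGCTCTTACCCC) also matches the top strand directly, at positions 132–149 — its reverse complement GGGGTAAGAGCATTGGCG is not present.
Both primers anneal to the bottom strand with 3' ends pointing the same way, so neither can prime synthesis back toward the other.

No product — both primers anneal to the same strand and extend in the same direction.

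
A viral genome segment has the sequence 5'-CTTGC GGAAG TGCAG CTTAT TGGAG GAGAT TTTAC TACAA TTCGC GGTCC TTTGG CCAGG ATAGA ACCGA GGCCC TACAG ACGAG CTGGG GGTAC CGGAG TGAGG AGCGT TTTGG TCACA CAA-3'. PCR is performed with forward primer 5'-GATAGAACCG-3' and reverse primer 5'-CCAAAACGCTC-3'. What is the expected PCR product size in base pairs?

56 bp

Forward primer GATAGAACCG is found on the top strand at positions 60–69.
The reverse primer's reverse complement is GAGCGTTTTGG, which matches the template at positions 105–115.
The product runs from position 60 to position 115, so its length is 115 − 60 + 1 = 56 bp.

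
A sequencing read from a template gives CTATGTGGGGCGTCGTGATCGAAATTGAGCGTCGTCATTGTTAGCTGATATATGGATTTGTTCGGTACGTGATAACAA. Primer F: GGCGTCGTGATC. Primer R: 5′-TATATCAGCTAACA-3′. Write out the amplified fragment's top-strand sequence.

5'-GGCGTCGTGATCGAAATTGAGCGTCGTCATTGTTAGCTGATATA-3'

Scanning the template, GGCGTCGTGATC occurs at positions 9–20; this primer anneals to the bottom strand there with its 3' end pointing downstream.
Reverse complement of the reverse primer: TGTTAGCTGATATA. This occurs on the top strand at positions 39–52.
The product is the template from position 9 through 52 (44 bp).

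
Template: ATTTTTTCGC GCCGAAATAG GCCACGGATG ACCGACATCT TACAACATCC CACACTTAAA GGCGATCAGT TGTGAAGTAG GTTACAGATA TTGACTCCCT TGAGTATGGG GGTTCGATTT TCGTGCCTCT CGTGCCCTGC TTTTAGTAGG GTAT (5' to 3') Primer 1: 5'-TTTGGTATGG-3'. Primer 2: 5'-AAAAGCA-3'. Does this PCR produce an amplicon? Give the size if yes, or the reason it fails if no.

Primer 1 (TTTGGTATGG) does not match the top strand, and its reverse complement CCATACCAAA does not match either.
With no annealing site for primer 1, no amplification occurs.

No product — primer 1 has no binding site in the template.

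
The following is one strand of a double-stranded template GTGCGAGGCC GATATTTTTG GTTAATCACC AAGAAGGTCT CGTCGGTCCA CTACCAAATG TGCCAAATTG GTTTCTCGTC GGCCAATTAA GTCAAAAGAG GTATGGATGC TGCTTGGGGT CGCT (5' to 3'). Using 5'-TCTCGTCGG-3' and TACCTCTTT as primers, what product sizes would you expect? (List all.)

66 bp, 30 bp

The forward primer TCTCGTCGG matches the top strand at positions 38–46, 74–82.
The reverse primer's reverse complement is AAAGAGGTA, matching at positions 95–103.
Each forward site pairs with the reverse site to give a product ending at position 103: sizes 66, 30 bp.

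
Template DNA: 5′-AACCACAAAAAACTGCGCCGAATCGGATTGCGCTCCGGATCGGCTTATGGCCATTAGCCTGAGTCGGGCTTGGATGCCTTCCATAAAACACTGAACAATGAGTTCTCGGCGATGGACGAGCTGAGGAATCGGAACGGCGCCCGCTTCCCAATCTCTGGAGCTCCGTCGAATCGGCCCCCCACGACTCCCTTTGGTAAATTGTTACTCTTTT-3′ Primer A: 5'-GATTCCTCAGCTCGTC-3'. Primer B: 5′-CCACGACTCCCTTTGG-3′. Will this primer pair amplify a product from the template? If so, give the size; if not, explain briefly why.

No product — the primers' 3' ends point away from each other.

Primer A (GATTCCTCAGCTCGTC) has reverse complement GACGAGCTGAGGAATC, which matches the top strand at positions 115–130; primer A anneals to the top strand there with its 3' end pointing upstream toward position 115.
Primer B (CCACGACTCCCTTTGG) matches the top strand directly at positions 179–194; it anneals to the bottom strand with its 3' end pointing downstream toward position 194.
The 3' ends diverge (primer A extends toward position 1, primer B toward position 211), so the primers never converge on a shared product.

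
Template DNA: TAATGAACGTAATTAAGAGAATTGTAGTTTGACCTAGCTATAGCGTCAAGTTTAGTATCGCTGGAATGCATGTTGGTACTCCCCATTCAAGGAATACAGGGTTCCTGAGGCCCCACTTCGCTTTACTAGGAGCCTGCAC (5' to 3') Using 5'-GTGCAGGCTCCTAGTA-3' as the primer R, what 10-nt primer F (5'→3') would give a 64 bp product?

5'-GTACTCCCCA-3'

The reverse primer's reverse complement TACTAGGAGCCTGCAC matches the template at positions 124–139, so the product ends at position 139.
A 64 bp product then starts at position 139 − 64 + 1 = 76.
The forward primer is identical to the top strand there: GTACTCCCCA.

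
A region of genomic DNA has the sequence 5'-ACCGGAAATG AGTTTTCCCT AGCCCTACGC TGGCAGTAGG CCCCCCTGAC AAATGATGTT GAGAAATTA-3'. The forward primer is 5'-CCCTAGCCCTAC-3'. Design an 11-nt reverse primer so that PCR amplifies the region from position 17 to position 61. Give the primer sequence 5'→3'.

The product's 3' end on the top strand is position 61.
The reverse primer anneals to the top strand over positions 51–61, i.e. to AAATGATGTTG.
Its sequence written 5'→3' is the reverse complement: CAACATCATTT.

5'-CAACATCATTT-3'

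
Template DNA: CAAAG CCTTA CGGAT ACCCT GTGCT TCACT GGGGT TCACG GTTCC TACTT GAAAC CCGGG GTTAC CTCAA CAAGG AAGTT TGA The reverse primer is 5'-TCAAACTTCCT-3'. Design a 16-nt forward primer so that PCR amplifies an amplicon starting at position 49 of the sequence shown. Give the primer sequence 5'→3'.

5'-TTGAAACCCGGGGTTA-3'

The reverse primer's reverse complement AGGAAGTTTGA matches the template at positions 73–83; the product starts at position 49.
The forward primer is identical to the top strand over positions 49–64: TTGAAACCCGGGGTTA.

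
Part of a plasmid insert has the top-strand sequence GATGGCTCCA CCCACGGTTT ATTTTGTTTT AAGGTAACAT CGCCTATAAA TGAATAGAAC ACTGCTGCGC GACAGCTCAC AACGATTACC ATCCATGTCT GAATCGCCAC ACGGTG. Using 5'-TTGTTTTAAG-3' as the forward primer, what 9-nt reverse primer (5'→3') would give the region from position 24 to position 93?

5'-GATGGTAAT-3'

The product's 3' end on the top strand is position 93.
The reverse primer anneals to the top strand over positions 85–93, i.e. to ATTACCATC.
Its sequence written 5'→3' is the reverse complement: GATGGTAAT.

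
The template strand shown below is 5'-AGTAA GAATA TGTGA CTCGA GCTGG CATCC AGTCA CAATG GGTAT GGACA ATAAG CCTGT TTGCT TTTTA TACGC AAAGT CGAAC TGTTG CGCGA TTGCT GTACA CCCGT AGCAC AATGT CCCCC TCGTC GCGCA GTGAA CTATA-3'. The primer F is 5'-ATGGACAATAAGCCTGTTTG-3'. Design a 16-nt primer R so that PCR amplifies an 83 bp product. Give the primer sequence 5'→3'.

5'-AGGGGGACATTGTGCT-3'

The forward primer binds at positions 44–63, so an 83 bp product ends at position 44 + 83 − 1 = 126.
The reverse primer anneals to the top strand over positions 111–126, i.e. to AGCACAATGTCCCCCT.
Its sequence written 5'→3' is the reverse complement: AGGGGGACATTGTGCT.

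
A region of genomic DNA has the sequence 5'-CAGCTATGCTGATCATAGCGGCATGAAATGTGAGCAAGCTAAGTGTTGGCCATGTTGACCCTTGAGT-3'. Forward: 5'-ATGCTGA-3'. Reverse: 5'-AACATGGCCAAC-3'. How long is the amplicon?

Scanning the template, ATGCTGA occurs at positions 6–12; this primer anneals to the bottom strand there with its 3' end pointing downstream.
Taking the reverse complement of AACATGGCCAAC gives GTTGGCCATGTT, found at positions 45–56 on the template; the primer anneals here to the top strand with its 3' end pointing upstream.
The product runs from position 6 to position 56, so its length is 56 − 6 + 1 = 51 bp.

51 bp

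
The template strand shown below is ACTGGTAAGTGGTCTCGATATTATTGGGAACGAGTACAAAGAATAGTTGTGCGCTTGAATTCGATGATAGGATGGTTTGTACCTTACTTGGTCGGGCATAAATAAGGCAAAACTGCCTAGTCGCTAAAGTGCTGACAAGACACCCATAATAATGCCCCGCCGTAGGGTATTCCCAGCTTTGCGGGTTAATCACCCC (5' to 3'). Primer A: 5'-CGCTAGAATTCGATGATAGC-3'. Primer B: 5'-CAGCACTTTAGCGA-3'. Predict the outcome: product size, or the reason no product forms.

Primer A (CGCTAGAATTCGATGATAGC) does not match the top strand, and its reverse complement GCTATCATCGAATTCTAGCG does not match either.
With no annealing site for primer A, no amplification occurs.

No product — primer A has no binding site in the template.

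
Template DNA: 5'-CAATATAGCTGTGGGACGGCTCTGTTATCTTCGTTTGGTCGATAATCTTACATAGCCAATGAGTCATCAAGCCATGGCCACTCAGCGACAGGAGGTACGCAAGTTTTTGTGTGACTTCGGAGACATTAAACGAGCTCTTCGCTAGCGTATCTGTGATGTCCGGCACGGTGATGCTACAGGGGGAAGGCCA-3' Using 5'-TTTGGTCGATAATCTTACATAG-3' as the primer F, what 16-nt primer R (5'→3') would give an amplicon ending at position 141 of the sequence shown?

The forward primer binds at positions 34–55; the product's 3' end on the top strand is position 141.
The reverse primer anneals to the top strand over positions 126–141, i.e. to TTAAACGAGCTCTTCG.
Its sequence written 5'→3' is the reverse complement: CGAAGAGCTCGTTTAA.

5'-CGAAGAGCTCGTTTAA-3'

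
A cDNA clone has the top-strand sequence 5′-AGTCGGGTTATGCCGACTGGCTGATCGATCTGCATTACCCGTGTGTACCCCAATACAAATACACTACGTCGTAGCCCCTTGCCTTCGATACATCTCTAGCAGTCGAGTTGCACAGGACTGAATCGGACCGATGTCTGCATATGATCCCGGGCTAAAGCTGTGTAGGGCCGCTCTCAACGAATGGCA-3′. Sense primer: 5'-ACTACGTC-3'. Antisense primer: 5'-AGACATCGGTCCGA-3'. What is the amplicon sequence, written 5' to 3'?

5'-ACTACGTCGTAGCCCCTTGCCTTCGATACATCTCTAGCAGTCGAGTTGCACAGGACTGAATCGGACCGATGTCT-3'

Forward primer ACTACGTC is found on the top strand at positions 63–70.
The reverse primer's reverse complement is TCGGACCGATGTCT, which matches the template at positions 123–136.
The product is the template from position 63 through 136 (74 bp).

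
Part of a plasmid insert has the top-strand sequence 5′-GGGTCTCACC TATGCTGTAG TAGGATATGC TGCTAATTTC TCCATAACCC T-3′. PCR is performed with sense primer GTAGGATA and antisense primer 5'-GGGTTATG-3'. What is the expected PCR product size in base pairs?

Forward primer GTAGGATA is found on the top strand at positions 20–27.
Taking the reverse complement of GGGTTATG gives CATAACCC, found at positions 43–50 on the template; the primer anneals here to the top strand with its 3' end pointing upstream.
Amplicon spans positions 20–50: 31 bp.

31 bp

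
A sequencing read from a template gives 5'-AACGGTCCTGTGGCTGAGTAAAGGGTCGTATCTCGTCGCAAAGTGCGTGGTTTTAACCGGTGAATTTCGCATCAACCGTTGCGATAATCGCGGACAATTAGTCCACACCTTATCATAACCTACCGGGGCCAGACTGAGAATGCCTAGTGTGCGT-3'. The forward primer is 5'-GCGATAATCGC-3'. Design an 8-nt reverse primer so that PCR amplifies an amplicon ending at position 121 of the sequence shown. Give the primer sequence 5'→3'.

5'-AGGTTATG-3'

The forward primer binds at positions 81–91; the product's 3' end on the top strand is position 121.
The reverse primer anneals to the top strand over positions 114–121, i.e. to CATAACCT.
Its sequence written 5'→3' is the reverse complement: AGGTTATG.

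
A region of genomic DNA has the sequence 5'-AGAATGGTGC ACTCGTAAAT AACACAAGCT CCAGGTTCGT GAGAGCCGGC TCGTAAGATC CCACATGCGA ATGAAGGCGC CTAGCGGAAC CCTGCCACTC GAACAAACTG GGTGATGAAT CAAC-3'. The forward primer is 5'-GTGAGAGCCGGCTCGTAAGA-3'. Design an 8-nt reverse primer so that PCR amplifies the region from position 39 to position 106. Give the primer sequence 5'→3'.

The product's 3' end on the top strand is position 106.
The reverse primer anneals to the top strand over positions 99–106, i.e. to TCGAACAA.
Its sequence written 5'→3' is the reverse complement: TTGTTCGA.

5'-TTGTTCGA-3'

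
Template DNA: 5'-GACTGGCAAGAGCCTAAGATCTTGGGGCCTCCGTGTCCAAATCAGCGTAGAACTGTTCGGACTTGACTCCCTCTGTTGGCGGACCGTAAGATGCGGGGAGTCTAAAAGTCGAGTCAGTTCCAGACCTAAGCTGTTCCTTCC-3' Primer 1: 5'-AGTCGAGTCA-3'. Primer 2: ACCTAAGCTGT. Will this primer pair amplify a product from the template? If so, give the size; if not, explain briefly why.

Primer 1 (AGTCGAGTCA) matches the top strand at positions 107–116 (3' end points downstream).
Primer 2 (ACCTAAGCTGT) also matches the top strand directly, at positions 124–134 — its reverse complement ACAGCTTAGGT is not present.
Both primers anneal to the bottom strand with 3' ends pointing the same way, so neither can prime synthesis back toward the other.

No product — both primers anneal to the same strand and extend in the same direction.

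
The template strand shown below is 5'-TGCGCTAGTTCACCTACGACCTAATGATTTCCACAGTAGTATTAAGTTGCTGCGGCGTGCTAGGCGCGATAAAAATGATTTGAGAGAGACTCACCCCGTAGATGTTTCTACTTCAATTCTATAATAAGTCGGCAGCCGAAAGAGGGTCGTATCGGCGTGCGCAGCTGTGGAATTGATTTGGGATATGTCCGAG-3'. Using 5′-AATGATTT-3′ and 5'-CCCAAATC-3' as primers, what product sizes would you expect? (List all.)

The forward primer AATGATTT matches the top strand at positions 23–30, 74–81.
The reverse primer's reverse complement is GATTTGGG, matching at positions 175–182.
Each forward site pairs with the reverse site to give a product ending at position 182: sizes 160, 109 bp.

160 bp, 109 bp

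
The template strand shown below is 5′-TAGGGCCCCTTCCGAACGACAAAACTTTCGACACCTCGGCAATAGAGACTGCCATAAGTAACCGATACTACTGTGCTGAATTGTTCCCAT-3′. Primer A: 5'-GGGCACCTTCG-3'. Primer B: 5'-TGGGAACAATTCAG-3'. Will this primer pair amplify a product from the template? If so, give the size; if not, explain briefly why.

No product — primer A has no binding site in the template.

Primer A (GGGCACCTTCG) does not match the top strand, and its reverse complement CGAAGGTGCCC does not match either.
With no annealing site for primer A, no amplification occurs.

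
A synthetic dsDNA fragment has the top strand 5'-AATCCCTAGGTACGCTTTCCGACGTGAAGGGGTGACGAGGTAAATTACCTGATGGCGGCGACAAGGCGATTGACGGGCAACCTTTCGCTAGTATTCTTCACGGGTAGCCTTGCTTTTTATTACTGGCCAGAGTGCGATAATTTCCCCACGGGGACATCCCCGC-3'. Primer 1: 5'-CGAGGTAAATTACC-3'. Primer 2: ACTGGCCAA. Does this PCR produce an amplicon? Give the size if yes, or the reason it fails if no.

No product — primer 2 has no binding site in the template.

Primer 2 (ACTGGCCAA) does not match the top strand, and its reverse complement TTGGCCAGT does not match either.
With no annealing site for primer 2, no amplification occurs.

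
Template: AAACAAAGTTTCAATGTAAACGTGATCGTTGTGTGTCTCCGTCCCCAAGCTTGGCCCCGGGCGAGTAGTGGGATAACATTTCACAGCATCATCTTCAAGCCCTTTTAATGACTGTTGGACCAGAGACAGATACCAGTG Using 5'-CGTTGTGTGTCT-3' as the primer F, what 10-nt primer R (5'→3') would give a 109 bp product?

The forward primer binds at positions 27–38, so a 109 bp product ends at position 27 + 109 − 1 = 135.
The reverse primer anneals to the top strand over positions 126–135, i.e. to ACAGATACCA.
Its sequence written 5'→3' is the reverse complement: TGGTATCTGT.

5'-TGGTATCTGT-3'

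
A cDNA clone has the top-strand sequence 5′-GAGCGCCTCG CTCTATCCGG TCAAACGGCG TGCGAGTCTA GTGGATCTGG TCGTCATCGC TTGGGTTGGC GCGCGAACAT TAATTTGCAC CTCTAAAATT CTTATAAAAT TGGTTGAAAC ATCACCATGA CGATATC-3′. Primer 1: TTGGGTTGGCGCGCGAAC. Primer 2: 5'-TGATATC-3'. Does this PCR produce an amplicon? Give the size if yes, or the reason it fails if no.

No product — primer 2 has no binding site in the template.

Primer 2 (TGATATC) does not match the top strand, and its reverse complement GATATCA does not match either.
With no annealing site for primer 2, no amplification occurs.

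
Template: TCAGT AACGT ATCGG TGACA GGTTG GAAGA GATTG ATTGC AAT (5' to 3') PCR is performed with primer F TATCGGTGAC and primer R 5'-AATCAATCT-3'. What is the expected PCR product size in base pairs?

29 bp

Scanning the template, TATCGGTGAC occurs at positions 10–19; this primer anneals to the bottom strand there with its 3' end pointing downstream.
The reverse primer's reverse complement is AGATTGATT, which matches the template at positions 30–38.
The product runs from position 10 to position 38, so its length is 38 − 10 + 1 = 29 bp.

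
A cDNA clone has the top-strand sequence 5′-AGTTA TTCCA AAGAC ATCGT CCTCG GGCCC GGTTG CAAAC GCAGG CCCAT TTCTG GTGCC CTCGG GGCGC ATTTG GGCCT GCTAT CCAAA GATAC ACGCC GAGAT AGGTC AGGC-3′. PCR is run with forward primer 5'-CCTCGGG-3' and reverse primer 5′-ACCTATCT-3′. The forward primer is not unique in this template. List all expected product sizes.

89 bp, 50 bp

The forward primer CCTCGGG matches the top strand at positions 21–27, 60–66.
The reverse primer's reverse complement is AGATAGGT, matching at positions 102–109.
Each forward site pairs with the reverse site to give a product ending at position 109: sizes 89, 50 bp.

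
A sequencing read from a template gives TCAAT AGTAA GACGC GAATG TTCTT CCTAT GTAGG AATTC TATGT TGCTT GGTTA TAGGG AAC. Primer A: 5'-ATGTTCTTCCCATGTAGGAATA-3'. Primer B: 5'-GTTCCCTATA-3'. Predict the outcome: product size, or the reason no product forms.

Primer A (ATGTTCTTCCCATGTAGGAATA) does not match the top strand, and its reverse complement TATTCCTACATGGGAAGAACAT does not match either.
With no annealing site for primer A, no amplification occurs.

No product — primer A has no binding site in the template.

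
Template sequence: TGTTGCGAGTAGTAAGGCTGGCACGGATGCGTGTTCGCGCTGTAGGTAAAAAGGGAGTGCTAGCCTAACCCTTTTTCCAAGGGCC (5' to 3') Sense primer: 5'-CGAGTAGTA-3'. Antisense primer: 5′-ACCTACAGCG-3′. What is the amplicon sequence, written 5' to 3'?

5'-CGAGTAGTAAGGCTGGCACGGATGCGTGTTCGCGCTGTAGGT-3'

The forward primer matches the template at positions 6–14.
The reverse primer's reverse complement is CGCTGTAGGT, which matches the template at positions 38–47.
The product is the template from position 6 through 47 (42 bp).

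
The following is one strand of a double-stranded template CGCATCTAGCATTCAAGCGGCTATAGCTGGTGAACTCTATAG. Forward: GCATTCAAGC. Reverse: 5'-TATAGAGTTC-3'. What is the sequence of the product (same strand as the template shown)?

The forward primer matches the template at positions 9–18.
Taking the reverse complement of TATAGAGTTC gives GAACTCTATA, found at positions 32–41 on the template; the primer anneals here to the top strand with its 3' end pointing upstream.
The product is the template from position 9 through 41 (33 bp).

5'-GCATTCAAGCGGCTATAGCTGGTGAACTCTATA-3'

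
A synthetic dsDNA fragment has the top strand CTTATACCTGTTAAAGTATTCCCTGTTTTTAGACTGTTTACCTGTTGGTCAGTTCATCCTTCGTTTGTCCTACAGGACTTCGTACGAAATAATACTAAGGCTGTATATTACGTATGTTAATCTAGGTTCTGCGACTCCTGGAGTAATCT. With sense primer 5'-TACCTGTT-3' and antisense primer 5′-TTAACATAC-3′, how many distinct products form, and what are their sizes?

The forward primer TACCTGTT matches the top strand at positions 5–12, 39–46.
The reverse primer's reverse complement is GTATGTTAA, matching at positions 112–120.
Each forward site pairs with the reverse site to give a product ending at position 120: sizes 116, 82 bp.

Two products: 116 bp, 82 bp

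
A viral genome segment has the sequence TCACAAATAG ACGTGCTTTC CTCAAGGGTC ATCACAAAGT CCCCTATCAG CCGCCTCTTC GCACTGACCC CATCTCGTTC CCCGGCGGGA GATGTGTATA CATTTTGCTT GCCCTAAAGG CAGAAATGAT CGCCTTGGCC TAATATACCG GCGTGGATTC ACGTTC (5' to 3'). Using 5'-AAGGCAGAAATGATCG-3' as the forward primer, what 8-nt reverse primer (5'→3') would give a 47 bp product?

5'-CGTGAATC-3'

The forward primer binds at positions 117–132, so a 47 bp product ends at position 117 + 47 − 1 = 163.
The reverse primer anneals to the top strand over positions 156–163, i.e. to GATTCACG.
Its sequence written 5'→3' is the reverse complement: CGTGAATC.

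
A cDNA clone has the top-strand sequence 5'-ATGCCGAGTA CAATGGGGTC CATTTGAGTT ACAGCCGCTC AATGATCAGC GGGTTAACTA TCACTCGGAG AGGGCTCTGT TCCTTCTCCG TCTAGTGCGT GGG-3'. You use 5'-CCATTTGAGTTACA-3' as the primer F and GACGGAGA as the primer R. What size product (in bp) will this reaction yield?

73 bp

Forward primer CCATTTGAGTTACA is found on the top strand at positions 20–33.
Taking the reverse complement of GACGGAGA gives TCTCCGTC, found at positions 85–92 on the template; the primer anneals here to the top strand with its 3' end pointing upstream.
The product runs from position 20 to position 92, so its length is 92 − 20 + 1 = 73 bp.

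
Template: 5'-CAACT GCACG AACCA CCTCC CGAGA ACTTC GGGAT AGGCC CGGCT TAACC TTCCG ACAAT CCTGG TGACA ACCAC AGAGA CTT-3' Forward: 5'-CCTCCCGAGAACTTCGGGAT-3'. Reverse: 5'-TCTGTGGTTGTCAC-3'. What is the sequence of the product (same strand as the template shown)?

5'-CCTCCCGAGAACTTCGGGATAGGCCCGGCTTAACCTTCCGACAATCCTGGTGACAACCACAGA-3'

Forward primer CCTCCCGAGAACTTCGGGAT is found on the top strand at positions 16–35.
The reverse primer's reverse complement is GTGACAACCACAGA, which matches the template at positions 65–78.
The product is the template from position 16 through 78 (63 bp).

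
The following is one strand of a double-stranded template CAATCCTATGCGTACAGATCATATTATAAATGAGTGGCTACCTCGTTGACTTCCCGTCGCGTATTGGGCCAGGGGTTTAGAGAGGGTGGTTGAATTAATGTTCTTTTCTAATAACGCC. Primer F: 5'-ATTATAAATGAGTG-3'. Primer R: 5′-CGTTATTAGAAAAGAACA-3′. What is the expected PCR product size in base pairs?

94 bp

Forward primer ATTATAAATGAGTG is found on the top strand at positions 23–36.
Taking the reverse complement of CGTTATTAGAAAAGAACA gives TGTTCTTTTCTAATAACG, found at positions 99–116 on the template; the primer anneals here to the top strand with its 3' end pointing upstream.
Product length = (reverse-primer end) − (forward-primer start) + 1 = 116 − 23 + 1 = 94 bp.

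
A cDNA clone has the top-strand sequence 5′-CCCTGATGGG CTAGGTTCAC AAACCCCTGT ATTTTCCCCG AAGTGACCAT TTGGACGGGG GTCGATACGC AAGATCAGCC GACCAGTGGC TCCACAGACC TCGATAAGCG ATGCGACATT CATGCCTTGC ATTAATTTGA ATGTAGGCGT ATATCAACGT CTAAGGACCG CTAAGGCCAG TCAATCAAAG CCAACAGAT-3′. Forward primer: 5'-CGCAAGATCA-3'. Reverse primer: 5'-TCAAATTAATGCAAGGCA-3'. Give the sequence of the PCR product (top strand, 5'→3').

The forward primer matches the template at positions 68–77.
Reverse complement of the reverse primer: TGCCTTGCATTAATTTGA. This occurs on the top strand at positions 123–140.
The product is the template from position 68 through 140 (73 bp).

5'-CGCAAGATCAGCCGACCAGTGGCTCCACAGACCTCGATAAGCGATGCGACATTCATGCCTTGCATTAATTTGA-3'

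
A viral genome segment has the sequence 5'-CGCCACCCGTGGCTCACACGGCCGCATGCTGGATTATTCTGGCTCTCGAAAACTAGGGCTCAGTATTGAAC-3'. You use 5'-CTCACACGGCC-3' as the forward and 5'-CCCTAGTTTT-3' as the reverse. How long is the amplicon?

Forward primer CTCACACGGCC is found on the top strand at positions 13–23.
Taking the reverse complement of CCCTAGTTTT gives AAAACTAGGG, found at positions 49–58 on the template; the primer anneals here to the top strand with its 3' end pointing upstream.
Product length = (reverse-primer end) − (forward-primer start) + 1 = 58 − 13 + 1 = 46 bp.

46 bp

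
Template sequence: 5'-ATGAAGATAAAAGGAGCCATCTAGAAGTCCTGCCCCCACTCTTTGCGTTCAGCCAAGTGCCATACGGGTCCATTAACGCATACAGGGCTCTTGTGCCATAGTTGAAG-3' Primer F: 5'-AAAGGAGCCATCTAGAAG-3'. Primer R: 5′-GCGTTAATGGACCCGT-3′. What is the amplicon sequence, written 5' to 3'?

5'-AAAGGAGCCATCTAGAAGTCCTGCCCCCACTCTTTGCGTTCAGCCAAGTGCCATACGGGTCCATTAACGC-3'

Forward primer AAAGGAGCCATCTAGAAG is found on the top strand at positions 10–27.
Taking the reverse complement of GCGTTAATGGACCCGT gives ACGGGTCCATTAACGC, found at positions 64–79 on the template; the primer anneals here to the top strand with its 3' end pointing upstream.
The product is the template from position 10 through 79 (70 bp).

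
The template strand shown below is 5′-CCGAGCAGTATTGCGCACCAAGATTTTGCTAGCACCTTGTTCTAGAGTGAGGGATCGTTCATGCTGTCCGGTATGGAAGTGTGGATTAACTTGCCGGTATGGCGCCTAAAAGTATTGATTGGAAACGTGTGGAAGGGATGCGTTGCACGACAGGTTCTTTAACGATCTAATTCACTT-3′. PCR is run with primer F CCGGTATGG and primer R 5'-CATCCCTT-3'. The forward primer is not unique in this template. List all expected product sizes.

The forward primer CCGGTATGG matches the top strand at positions 68–76, 94–102.
The reverse primer's reverse complement is AAGGGATG, matching at positions 133–140.
Each forward site pairs with the reverse site to give a product ending at position 140: sizes 73, 47 bp.

73 bp, 47 bp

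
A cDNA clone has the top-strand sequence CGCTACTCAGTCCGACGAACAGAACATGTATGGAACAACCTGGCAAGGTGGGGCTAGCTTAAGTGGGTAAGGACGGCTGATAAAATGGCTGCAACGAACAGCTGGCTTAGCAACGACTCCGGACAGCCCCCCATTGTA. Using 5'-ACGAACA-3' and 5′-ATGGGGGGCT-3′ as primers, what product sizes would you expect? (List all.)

120 bp, 41 bp

The forward primer ACGAACA matches the top strand at positions 15–21, 94–100.
The reverse primer's reverse complement is AGCCCCCCAT, matching at positions 125–134.
Each forward site pairs with the reverse site to give a product ending at position 134: sizes 120, 41 bp.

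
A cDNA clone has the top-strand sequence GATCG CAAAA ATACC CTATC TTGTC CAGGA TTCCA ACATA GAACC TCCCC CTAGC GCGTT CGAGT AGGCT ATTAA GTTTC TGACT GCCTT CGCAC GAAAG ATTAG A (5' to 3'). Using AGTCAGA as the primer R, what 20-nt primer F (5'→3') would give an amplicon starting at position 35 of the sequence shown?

5'-AACATAGAACCTCCCCCTAG-3'

The reverse primer's reverse complement TCTGACT matches the template at positions 79–85; the product starts at position 35.
The forward primer is identical to the top strand over positions 35–54: AACATAGAACCTCCCCCTAG.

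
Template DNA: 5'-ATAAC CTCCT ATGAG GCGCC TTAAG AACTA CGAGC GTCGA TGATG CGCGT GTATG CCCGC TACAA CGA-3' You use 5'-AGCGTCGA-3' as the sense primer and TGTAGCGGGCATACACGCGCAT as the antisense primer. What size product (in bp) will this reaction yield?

32 bp

The forward primer matches the template at positions 33–40.
Taking the reverse complement of TGTAGCGGGCATACACGCGCAT gives ATGCGCGTGTATGCCCGCTACA, found at positions 43–64 on the template; the primer anneals here to the top strand with its 3' end pointing upstream.
The product runs from position 33 to position 64, so its length is 64 − 33 + 1 = 32 bp.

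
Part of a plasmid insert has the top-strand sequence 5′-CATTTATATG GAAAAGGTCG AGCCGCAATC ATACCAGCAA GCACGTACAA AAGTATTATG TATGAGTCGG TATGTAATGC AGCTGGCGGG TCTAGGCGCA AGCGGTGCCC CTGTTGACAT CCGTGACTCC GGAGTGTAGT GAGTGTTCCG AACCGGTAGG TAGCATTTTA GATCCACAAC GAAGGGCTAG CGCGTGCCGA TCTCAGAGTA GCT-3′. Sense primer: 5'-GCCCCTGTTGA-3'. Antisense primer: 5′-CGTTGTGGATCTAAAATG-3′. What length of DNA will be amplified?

75 bp

Scanning the template, GCCCCTGTTGA occurs at positions 107–117; this primer anneals to the bottom strand there with its 3' end pointing downstream.
Taking the reverse complement of CGTTGTGGATCTAAAATG gives CATTTTAGATCCACAACG, found at positions 164–181 on the template; the primer anneals here to the top strand with its 3' end pointing upstream.
Amplicon spans positions 107–181: 75 bp.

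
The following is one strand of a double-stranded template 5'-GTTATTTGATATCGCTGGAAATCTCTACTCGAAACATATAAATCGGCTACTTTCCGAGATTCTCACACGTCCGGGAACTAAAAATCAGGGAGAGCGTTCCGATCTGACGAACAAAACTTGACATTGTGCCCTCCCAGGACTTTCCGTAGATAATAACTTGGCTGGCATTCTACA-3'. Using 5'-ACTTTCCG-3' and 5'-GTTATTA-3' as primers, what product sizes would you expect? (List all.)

The forward primer ACTTTCCG matches the top strand at positions 49–56, 139–146.
The reverse primer's reverse complement is TAATAAC, matching at positions 151–157.
Each forward site pairs with the reverse site to give a product ending at position 157: sizes 109, 19 bp.

109 bp, 19 bp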